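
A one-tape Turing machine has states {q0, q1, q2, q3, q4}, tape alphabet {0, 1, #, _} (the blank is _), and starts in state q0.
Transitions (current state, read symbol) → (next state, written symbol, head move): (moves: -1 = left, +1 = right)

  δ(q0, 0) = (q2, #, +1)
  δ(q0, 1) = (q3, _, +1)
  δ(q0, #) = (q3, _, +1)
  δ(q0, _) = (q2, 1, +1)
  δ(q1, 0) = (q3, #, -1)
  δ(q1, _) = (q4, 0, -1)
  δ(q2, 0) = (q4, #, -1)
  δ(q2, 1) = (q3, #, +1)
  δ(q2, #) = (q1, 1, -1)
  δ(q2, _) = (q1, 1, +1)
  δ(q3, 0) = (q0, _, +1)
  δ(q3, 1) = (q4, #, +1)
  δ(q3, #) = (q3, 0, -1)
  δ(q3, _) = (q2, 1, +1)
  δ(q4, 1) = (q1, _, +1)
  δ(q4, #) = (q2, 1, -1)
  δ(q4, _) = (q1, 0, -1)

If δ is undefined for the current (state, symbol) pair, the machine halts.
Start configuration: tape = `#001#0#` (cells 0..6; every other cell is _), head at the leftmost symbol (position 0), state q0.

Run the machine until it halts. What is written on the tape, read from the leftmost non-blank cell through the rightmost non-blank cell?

q0 | [#]001#0#   read # → write _, move +1, go to q3
q3 | _[0]01#0#   read 0 → write _, move +1, go to q0
q0 | __[0]1#0#   read 0 → write #, move +1, go to q2
q2 | __#[1]#0#   read 1 → write #, move +1, go to q3
q3 | __##[#]0#   read # → write 0, move -1, go to q3
q3 | __#[#]00#   read # → write 0, move -1, go to q3
q3 | __[#]000#   read # → write 0, move -1, go to q3
q3 | _[_]0000#   read _ → write 1, move +1, go to q2
q2 | _1[0]000#   read 0 → write #, move -1, go to q4
q4 | _[1]#000#   read 1 → write _, move +1, go to q1
q1 | __[#]000#
The non-blank tape span at halt is #000#.

#000#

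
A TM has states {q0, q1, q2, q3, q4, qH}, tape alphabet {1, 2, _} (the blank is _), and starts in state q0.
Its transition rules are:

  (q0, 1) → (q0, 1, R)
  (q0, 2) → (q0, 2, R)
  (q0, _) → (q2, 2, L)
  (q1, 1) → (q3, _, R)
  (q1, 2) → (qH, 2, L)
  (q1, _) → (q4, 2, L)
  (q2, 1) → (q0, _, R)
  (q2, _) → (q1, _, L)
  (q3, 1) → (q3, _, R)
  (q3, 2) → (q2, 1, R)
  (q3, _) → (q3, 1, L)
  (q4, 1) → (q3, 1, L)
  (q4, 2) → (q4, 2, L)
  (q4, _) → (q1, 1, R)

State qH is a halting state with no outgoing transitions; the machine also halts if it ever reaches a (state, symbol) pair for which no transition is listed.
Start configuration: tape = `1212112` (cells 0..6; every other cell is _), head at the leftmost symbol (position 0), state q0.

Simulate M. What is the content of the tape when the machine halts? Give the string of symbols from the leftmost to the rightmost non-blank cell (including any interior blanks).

q0 | [1]212112_   read 1 → write 1, move R, go to q0
q0 | 1[2]12112_   read 2 → write 2, move R, go to q0
q0 | 12[1]2112_   read 1 → write 1, move R, go to q0
q0 | 121[2]112_   read 2 → write 2, move R, go to q0
q0 | 1212[1]12_   read 1 → write 1, move R, go to q0
q0 | 12121[1]2_   read 1 → write 1, move R, go to q0
q0 | 121211[2]_   read 2 → write 2, move R, go to q0
q0 | 1212112[_]   read _ → write 2, move L, go to q2
q2 | 121211[2]2
The non-blank tape span at halt is 12121122.

12121122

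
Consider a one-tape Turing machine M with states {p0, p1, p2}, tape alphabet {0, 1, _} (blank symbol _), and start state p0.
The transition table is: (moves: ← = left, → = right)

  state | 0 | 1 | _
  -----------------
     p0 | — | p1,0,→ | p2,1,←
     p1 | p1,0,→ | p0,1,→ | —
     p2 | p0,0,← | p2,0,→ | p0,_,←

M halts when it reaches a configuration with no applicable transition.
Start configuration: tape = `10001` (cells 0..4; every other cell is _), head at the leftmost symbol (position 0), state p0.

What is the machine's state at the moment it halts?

p0 | [1]0001__   read 1 → write 0, move →, go to p1
p1 | 0[0]001__   read 0 → write 0, move →, go to p1
p1 | 00[0]01__   read 0 → write 0, move →, go to p1
p1 | 000[0]1__   read 0 → write 0, move →, go to p1
p1 | 0000[1]__   read 1 → write 1, move →, go to p0
p0 | 00001[_]_   read _ → write 1, move ←, go to p2
p2 | 0000[1]1_   read 1 → write 0, move →, go to p2
p2 | 00000[1]_   read 1 → write 0, move →, go to p2
p2 | 000000[_]   read _ → write _, move ←, go to p0
p0 | 00000[0]_
No transition is defined for (p0, 0); M halts in state p0.

p0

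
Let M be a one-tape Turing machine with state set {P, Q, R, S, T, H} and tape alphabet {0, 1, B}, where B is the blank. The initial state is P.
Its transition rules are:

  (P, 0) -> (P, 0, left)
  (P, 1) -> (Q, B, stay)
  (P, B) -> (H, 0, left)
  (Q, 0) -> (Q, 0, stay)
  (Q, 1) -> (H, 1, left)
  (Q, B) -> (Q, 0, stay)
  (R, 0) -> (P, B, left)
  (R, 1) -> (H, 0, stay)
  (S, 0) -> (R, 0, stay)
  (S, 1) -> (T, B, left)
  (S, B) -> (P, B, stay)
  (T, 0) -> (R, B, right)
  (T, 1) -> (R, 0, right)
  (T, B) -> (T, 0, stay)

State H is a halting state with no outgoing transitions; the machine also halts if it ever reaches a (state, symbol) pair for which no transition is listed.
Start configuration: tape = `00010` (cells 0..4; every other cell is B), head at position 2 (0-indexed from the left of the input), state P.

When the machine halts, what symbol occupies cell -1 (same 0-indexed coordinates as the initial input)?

0

P | BB00[0]10   read 0 → write 0, move left, go to P
P | BB0[0]010   read 0 → write 0, move left, go to P
P | BB[0]0010   read 0 → write 0, move left, go to P
P | B[B]00010   read B → write 0, move left, go to H
H | [B]000010
Cell -1 holds 0 when M halts.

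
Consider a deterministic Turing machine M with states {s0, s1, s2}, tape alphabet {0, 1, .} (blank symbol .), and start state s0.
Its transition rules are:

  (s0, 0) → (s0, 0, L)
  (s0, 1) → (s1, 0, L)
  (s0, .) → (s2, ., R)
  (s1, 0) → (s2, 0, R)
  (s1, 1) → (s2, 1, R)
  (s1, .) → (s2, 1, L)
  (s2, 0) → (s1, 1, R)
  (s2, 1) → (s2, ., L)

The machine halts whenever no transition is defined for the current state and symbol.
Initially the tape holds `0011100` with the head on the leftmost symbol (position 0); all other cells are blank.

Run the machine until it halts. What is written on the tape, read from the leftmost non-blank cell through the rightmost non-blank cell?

state=s0 head=0 tape=.[0]011100   (s0,0)→(s0,0,L)
state=s0 head=-1 tape=[.]0011100   (s0,.)→(s2,.,R)
state=s2 head=0 tape=.[0]011100   (s2,0)→(s1,1,R)
state=s1 head=1 tape=.1[0]11100   (s1,0)→(s2,0,R)
state=s2 head=2 tape=.10[1]1100   (s2,1)→(s2,.,L)
state=s2 head=1 tape=.1[0].1100   (s2,0)→(s1,1,R)
state=s1 head=2 tape=.11[.]1100   (s1,.)→(s2,1,L)
state=s2 head=1 tape=.1[1]11100   (s2,1)→(s2,.,L)
state=s2 head=0 tape=.[1].11100   (s2,1)→(s2,.,L)
state=s2 head=-1 tape=[.]..11100
The non-blank tape span at halt is 11100.

11100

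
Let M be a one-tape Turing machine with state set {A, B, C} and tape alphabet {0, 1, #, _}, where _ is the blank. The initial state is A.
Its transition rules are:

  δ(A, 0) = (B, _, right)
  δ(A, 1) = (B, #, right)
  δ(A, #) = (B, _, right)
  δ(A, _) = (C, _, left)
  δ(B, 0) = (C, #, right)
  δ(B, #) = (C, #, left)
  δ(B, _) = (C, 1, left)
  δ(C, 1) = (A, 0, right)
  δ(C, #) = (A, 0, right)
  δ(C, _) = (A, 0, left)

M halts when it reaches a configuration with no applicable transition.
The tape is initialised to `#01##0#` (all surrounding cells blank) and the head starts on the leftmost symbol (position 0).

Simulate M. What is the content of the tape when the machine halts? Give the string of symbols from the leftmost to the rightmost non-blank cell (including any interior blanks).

#_#_#0

A | [#]01##0#_   read # → write _, move right, go to B
B | _[0]1##0#_   read 0 → write #, move right, go to C
C | _#[1]##0#_   read 1 → write 0, move right, go to A
A | _#0[#]#0#_   read # → write _, move right, go to B
B | _#0_[#]0#_   read # → write #, move left, go to C
C | _#0[_]#0#_   read _ → write 0, move left, go to A
A | _#[0]0#0#_   read 0 → write _, move right, go to B
B | _#_[0]#0#_   read 0 → write #, move right, go to C
C | _#_#[#]0#_   read # → write 0, move right, go to A
A | _#_#0[0]#_   read 0 → write _, move right, go to B
B | _#_#0_[#]_   read # → write #, move left, go to C
C | _#_#0[_]#_   read _ → write 0, move left, go to A
A | _#_#[0]0#_   read 0 → write _, move right, go to B
B | _#_#_[0]#_   read 0 → write #, move right, go to C
C | _#_#_#[#]_   read # → write 0, move right, go to A
A | _#_#_#0[_]   read _ → write _, move left, go to C
C | _#_#_#[0]_
The non-blank tape span at halt is #_#_#0.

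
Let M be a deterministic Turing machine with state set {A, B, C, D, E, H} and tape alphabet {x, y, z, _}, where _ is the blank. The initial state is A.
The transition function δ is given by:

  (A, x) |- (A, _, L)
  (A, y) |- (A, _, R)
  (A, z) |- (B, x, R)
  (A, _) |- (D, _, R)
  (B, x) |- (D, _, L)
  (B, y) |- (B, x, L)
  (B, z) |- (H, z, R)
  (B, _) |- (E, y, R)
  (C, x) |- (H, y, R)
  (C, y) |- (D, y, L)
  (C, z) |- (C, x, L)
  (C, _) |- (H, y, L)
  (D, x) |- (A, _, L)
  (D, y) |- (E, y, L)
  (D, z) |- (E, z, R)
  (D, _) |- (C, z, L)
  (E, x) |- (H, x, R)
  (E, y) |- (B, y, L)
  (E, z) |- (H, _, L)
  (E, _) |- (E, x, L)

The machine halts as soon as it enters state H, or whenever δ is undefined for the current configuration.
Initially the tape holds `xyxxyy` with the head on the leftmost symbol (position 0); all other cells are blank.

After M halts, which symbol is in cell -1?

y

state=A head=0 tape=__[x]yxxyy   (A,x)→(A,_,L)
state=A head=-1 tape=_[_]_yxxyy   (A,_)→(D,_,R)
state=D head=0 tape=__[_]yxxyy   (D,_)→(C,z,L)
state=C head=-1 tape=_[_]zyxxyy   (C,_)→(H,y,L)
state=H head=-2 tape=[_]yzyxxyy
Cell -1 holds y when M halts.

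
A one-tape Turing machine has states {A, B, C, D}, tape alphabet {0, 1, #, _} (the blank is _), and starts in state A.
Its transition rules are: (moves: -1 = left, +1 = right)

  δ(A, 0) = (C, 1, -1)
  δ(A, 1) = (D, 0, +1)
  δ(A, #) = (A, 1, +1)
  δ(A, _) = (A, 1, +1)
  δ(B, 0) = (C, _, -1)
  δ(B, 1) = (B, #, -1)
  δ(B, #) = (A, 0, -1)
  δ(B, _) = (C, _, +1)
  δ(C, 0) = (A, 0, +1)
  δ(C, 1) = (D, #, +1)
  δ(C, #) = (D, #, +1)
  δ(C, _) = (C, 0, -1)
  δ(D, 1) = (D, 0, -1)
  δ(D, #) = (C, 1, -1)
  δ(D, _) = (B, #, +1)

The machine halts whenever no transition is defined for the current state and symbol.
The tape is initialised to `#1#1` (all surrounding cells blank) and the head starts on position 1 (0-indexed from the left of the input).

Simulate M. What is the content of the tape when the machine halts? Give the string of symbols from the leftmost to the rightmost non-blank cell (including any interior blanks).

#000

A | #[1]#1   read 1 → write 0, move +1, go to D
D | #0[#]1   read # → write 1, move -1, go to C
C | #[0]11   read 0 → write 0, move +1, go to A
A | #0[1]1   read 1 → write 0, move +1, go to D
D | #00[1]   read 1 → write 0, move -1, go to D
D | #0[0]0
The non-blank tape span at halt is #000.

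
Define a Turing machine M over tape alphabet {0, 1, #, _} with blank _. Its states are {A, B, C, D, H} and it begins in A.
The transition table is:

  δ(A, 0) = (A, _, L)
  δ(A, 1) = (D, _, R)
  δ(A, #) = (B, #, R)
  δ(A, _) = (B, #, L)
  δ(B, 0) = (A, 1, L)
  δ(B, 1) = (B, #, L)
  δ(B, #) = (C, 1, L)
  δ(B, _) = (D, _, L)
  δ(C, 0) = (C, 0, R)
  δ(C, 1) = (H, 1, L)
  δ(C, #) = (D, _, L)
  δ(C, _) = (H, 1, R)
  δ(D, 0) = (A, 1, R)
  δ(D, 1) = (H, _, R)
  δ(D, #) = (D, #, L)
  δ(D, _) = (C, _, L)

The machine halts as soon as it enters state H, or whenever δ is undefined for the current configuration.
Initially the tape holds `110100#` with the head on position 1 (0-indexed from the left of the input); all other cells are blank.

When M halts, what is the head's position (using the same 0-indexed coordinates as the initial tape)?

5

state=A head=1 tape=1[1]0100#   (A,1)→(D,_,R)
state=D head=2 tape=1_[0]100#   (D,0)→(A,1,R)
state=A head=3 tape=1_1[1]00#   (A,1)→(D,_,R)
state=D head=4 tape=1_1_[0]0#   (D,0)→(A,1,R)
state=A head=5 tape=1_1_1[0]#   (A,0)→(A,_,L)
state=A head=4 tape=1_1_[1]_#   (A,1)→(D,_,R)
state=D head=5 tape=1_1__[_]#   (D,_)→(C,_,L)
state=C head=4 tape=1_1_[_]_#   (C,_)→(H,1,R)
state=H head=5 tape=1_1_1[_]#
At halt the head is at cell 5.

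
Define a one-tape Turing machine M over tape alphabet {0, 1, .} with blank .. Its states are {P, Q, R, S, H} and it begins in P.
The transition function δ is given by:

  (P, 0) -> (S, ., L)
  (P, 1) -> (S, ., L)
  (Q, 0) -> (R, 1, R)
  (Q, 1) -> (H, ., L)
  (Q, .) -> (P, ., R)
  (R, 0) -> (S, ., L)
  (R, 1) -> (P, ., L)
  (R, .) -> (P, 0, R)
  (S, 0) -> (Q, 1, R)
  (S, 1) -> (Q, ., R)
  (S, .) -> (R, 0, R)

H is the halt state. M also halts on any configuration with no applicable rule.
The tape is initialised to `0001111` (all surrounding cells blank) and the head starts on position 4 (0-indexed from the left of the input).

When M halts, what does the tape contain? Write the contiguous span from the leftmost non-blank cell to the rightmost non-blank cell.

P | 0001[1]11.   read 1 → write ., move L, go to S
S | 000[1].11.   read 1 → write ., move R, go to Q
Q | 000.[.]11.   read . → write ., move R, go to P
P | 000..[1]1.   read 1 → write ., move L, go to S
S | 000.[.].1.   read . → write 0, move R, go to R
R | 000.0[.]1.   read . → write 0, move R, go to P
P | 000.00[1].   read 1 → write ., move L, go to S
S | 000.0[0]..   read 0 → write 1, move R, go to Q
Q | 000.01[.].   read . → write ., move R, go to P
P | 000.01.[.]
The non-blank tape span at halt is 000.01.

000.01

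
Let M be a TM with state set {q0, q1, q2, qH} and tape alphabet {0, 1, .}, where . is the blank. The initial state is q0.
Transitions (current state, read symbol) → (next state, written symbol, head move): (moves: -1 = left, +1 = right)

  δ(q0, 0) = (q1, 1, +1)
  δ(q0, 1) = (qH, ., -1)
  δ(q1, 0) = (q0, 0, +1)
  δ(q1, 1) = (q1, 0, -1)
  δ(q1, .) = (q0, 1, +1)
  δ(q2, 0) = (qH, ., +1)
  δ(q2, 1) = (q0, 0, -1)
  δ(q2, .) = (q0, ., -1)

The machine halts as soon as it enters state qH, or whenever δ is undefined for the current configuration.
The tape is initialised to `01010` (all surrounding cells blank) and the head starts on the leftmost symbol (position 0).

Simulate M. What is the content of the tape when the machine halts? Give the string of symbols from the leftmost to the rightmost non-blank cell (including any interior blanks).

1101011

state=q0 head=0 tape=.[0]1010..   (q0,0)→(q1,1,+1)
state=q1 head=1 tape=.1[1]010..   (q1,1)→(q1,0,-1)
state=q1 head=0 tape=.[1]0010..   (q1,1)→(q1,0,-1)
state=q1 head=-1 tape=[.]00010..   (q1,.)→(q0,1,+1)
state=q0 head=0 tape=1[0]0010..   (q0,0)→(q1,1,+1)
state=q1 head=1 tape=11[0]010..   (q1,0)→(q0,0,+1)
state=q0 head=2 tape=110[0]10..   (q0,0)→(q1,1,+1)
state=q1 head=3 tape=1101[1]0..   (q1,1)→(q1,0,-1)
state=q1 head=2 tape=110[1]00..   (q1,1)→(q1,0,-1)
state=q1 head=1 tape=11[0]000..   (q1,0)→(q0,0,+1)
state=q0 head=2 tape=110[0]00..   (q0,0)→(q1,1,+1)
state=q1 head=3 tape=1101[0]0..   (q1,0)→(q0,0,+1)
state=q0 head=4 tape=11010[0]..   (q0,0)→(q1,1,+1)
state=q1 head=5 tape=110101[.].   (q1,.)→(q0,1,+1)
state=q0 head=6 tape=1101011[.]
The non-blank tape span at halt is 1101011.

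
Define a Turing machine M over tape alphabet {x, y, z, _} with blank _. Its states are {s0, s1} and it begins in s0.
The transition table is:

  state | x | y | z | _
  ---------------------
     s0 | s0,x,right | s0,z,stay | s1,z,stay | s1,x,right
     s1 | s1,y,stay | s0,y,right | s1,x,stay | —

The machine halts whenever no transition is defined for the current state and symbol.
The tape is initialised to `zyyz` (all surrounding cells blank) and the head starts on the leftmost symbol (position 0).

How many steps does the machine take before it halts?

19

state=s0 head=0 tape=[z]yyz__   (s0,z)→(s1,z,stay)
state=s1 head=0 tape=[z]yyz__   (s1,z)→(s1,x,stay)
state=s1 head=0 tape=[x]yyz__   (s1,x)→(s1,y,stay)
state=s1 head=0 tape=[y]yyz__   (s1,y)→(s0,y,right)
state=s0 head=1 tape=y[y]yz__   (s0,y)→(s0,z,stay)
state=s0 head=1 tape=y[z]yz__   (s0,z)→(s1,z,stay)
state=s1 head=1 tape=y[z]yz__   (s1,z)→(s1,x,stay)
state=s1 head=1 tape=y[x]yz__   (s1,x)→(s1,y,stay)
state=s1 head=1 tape=y[y]yz__   (s1,y)→(s0,y,right)
state=s0 head=2 tape=yy[y]z__   (s0,y)→(s0,z,stay)
state=s0 head=2 tape=yy[z]z__   (s0,z)→(s1,z,stay)
state=s1 head=2 tape=yy[z]z__   (s1,z)→(s1,x,stay)
state=s1 head=2 tape=yy[x]z__   (s1,x)→(s1,y,stay)
state=s1 head=2 tape=yy[y]z__   (s1,y)→(s0,y,right)
state=s0 head=3 tape=yyy[z]__   (s0,z)→(s1,z,stay)
state=s1 head=3 tape=yyy[z]__   (s1,z)→(s1,x,stay)
state=s1 head=3 tape=yyy[x]__   (s1,x)→(s1,y,stay)
state=s1 head=3 tape=yyy[y]__   (s1,y)→(s0,y,right)
state=s0 head=4 tape=yyyy[_]_   (s0,_)→(s1,x,right)
state=s1 head=5 tape=yyyyx[_]
M halts after 19 transitions.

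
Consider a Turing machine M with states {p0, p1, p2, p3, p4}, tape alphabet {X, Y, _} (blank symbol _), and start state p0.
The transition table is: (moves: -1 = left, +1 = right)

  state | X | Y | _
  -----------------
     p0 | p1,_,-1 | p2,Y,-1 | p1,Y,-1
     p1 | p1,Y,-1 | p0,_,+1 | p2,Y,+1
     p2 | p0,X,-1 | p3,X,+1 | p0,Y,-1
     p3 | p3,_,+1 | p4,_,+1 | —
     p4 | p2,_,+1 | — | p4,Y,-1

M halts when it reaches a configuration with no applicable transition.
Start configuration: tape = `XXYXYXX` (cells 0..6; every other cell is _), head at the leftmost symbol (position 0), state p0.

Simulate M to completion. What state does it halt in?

p4

state=p0 head=0 tape=____[X]XYXYXX   (p0,X)→(p1,_,-1)
state=p1 head=-1 tape=___[_]_XYXYXX   (p1,_)→(p2,Y,+1)
state=p2 head=0 tape=___Y[_]XYXYXX   (p2,_)→(p0,Y,-1)
state=p0 head=-1 tape=___[Y]YXYXYXX   (p0,Y)→(p2,Y,-1)
state=p2 head=-2 tape=__[_]YYXYXYXX   (p2,_)→(p0,Y,-1)
state=p0 head=-3 tape=_[_]YYYXYXYXX   (p0,_)→(p1,Y,-1)
state=p1 head=-4 tape=[_]YYYYXYXYXX   (p1,_)→(p2,Y,+1)
state=p2 head=-3 tape=Y[Y]YYYXYXYXX   (p2,Y)→(p3,X,+1)
state=p3 head=-2 tape=YX[Y]YYXYXYXX   (p3,Y)→(p4,_,+1)
state=p4 head=-1 tape=YX_[Y]YXYXYXX
No transition is defined for (p4, Y); M halts in state p4.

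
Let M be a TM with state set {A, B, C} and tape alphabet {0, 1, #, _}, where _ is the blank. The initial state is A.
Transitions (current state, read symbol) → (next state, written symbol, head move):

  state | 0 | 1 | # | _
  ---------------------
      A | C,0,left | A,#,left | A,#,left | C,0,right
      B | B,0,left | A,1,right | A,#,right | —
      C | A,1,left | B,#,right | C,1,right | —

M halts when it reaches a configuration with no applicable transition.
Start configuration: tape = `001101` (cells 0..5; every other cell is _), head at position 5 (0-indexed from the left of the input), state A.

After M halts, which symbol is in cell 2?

A | __00110[1]   read 1 → write #, move left, go to A
A | __0011[0]#   read 0 → write 0, move left, go to C
C | __001[1]0#   read 1 → write #, move right, go to B
B | __001#[0]#   read 0 → write 0, move left, go to B
B | __001[#]0#   read # → write #, move right, go to A
A | __001#[0]#   read 0 → write 0, move left, go to C
C | __001[#]0#   read # → write 1, move right, go to C
C | __0011[0]#   read 0 → write 1, move left, go to A
A | __001[1]1#   read 1 → write #, move left, go to A
A | __00[1]#1#   read 1 → write #, move left, go to A
A | __0[0]##1#   read 0 → write 0, move left, go to C
C | __[0]0##1#   read 0 → write 1, move left, go to A
A | _[_]10##1#   read _ → write 0, move right, go to C
C | _0[1]0##1#   read 1 → write #, move right, go to B
B | _0#[0]##1#   read 0 → write 0, move left, go to B
B | _0[#]0##1#   read # → write #, move right, go to A
A | _0#[0]##1#   read 0 → write 0, move left, go to C
C | _0[#]0##1#   read # → write 1, move right, go to C
C | _01[0]##1#   read 0 → write 1, move left, go to A
A | _0[1]1##1#   read 1 → write #, move left, go to A
A | _[0]#1##1#   read 0 → write 0, move left, go to C
C | [_]0#1##1#
Cell 2 holds # when M halts.

#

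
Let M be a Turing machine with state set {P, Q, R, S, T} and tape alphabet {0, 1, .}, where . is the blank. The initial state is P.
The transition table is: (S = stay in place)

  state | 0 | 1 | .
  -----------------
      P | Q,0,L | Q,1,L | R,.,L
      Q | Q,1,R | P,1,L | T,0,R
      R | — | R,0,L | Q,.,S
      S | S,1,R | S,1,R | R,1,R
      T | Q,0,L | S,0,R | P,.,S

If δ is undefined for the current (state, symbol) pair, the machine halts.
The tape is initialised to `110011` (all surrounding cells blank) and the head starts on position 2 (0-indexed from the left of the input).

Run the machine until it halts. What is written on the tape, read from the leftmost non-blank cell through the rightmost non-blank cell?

P | .11[0]011...   read 0 → write 0, move L, go to Q
Q | .1[1]0011...   read 1 → write 1, move L, go to P
P | .[1]10011...   read 1 → write 1, move L, go to Q
Q | [.]110011...   read . → write 0, move R, go to T
T | 0[1]10011...   read 1 → write 0, move R, go to S
S | 00[1]0011...   read 1 → write 1, move R, go to S
S | 001[0]011...   read 0 → write 1, move R, go to S
S | 0011[0]11...   read 0 → write 1, move R, go to S
S | 00111[1]1...   read 1 → write 1, move R, go to S
S | 001111[1]...   read 1 → write 1, move R, go to S
S | 0011111[.]..   read . → write 1, move R, go to R
R | 00111111[.].   read . → write ., move S, go to Q
Q | 00111111[.].   read . → write 0, move R, go to T
T | 001111110[.]   read . → write ., move S, go to P
P | 001111110[.]   read . → write ., move L, go to R
R | 00111111[0].
The non-blank tape span at halt is 001111110.

001111110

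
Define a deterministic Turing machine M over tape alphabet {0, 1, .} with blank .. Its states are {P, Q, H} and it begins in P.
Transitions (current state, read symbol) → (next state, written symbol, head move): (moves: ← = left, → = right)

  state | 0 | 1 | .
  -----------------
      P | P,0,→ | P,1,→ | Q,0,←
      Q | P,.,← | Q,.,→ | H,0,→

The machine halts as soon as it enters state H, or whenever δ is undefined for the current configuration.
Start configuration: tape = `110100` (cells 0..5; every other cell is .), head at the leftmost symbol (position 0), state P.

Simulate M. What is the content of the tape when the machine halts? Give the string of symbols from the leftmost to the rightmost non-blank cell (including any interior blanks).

P | .[1]10100.   read 1 → write 1, move →, go to P
P | .1[1]0100.   read 1 → write 1, move →, go to P
P | .11[0]100.   read 0 → write 0, move →, go to P
P | .110[1]00.   read 1 → write 1, move →, go to P
P | .1101[0]0.   read 0 → write 0, move →, go to P
P | .11010[0].   read 0 → write 0, move →, go to P
P | .110100[.]   read . → write 0, move ←, go to Q
Q | .11010[0]0   read 0 → write ., move ←, go to P
P | .1101[0].0   read 0 → write 0, move →, go to P
P | .11010[.]0   read . → write 0, move ←, go to Q
Q | .1101[0]00   read 0 → write ., move ←, go to P
P | .110[1].00   read 1 → write 1, move →, go to P
P | .1101[.]00   read . → write 0, move ←, go to Q
Q | .110[1]000   read 1 → write ., move →, go to Q
Q | .110.[0]00   read 0 → write ., move ←, go to P
P | .110[.].00   read . → write 0, move ←, go to Q
Q | .11[0]0.00   read 0 → write ., move ←, go to P
P | .1[1].0.00   read 1 → write 1, move →, go to P
P | .11[.]0.00   read . → write 0, move ←, go to Q
Q | .1[1]00.00   read 1 → write ., move →, go to Q
Q | .1.[0]0.00   read 0 → write ., move ←, go to P
P | .1[.].0.00   read . → write 0, move ←, go to Q
Q | .[1]0.0.00   read 1 → write ., move →, go to Q
Q | ..[0].0.00   read 0 → write ., move ←, go to P
P | .[.]..0.00   read . → write 0, move ←, go to Q
Q | [.]0..0.00   read . → write 0, move →, go to H
H | 0[0]..0.00
The non-blank tape span at halt is 00..0.00.

00..0.00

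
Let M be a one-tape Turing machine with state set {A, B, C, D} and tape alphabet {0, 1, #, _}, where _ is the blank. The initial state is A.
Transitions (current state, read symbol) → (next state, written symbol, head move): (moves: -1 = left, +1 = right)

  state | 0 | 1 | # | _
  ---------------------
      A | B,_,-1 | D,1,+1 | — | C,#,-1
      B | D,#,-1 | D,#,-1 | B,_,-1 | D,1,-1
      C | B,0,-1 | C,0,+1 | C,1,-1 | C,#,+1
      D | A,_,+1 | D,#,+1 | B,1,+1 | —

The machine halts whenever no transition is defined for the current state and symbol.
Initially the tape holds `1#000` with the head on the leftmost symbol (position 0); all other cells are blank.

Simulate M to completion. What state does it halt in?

A | [1]#000__   read 1 → write 1, move +1, go to D
D | 1[#]000__   read # → write 1, move +1, go to B
B | 11[0]00__   read 0 → write #, move -1, go to D
D | 1[1]#00__   read 1 → write #, move +1, go to D
D | 1#[#]00__   read # → write 1, move +1, go to B
B | 1#1[0]0__   read 0 → write #, move -1, go to D
D | 1#[1]#0__   read 1 → write #, move +1, go to D
D | 1##[#]0__   read # → write 1, move +1, go to B
B | 1##1[0]__   read 0 → write #, move -1, go to D
D | 1##[1]#__   read 1 → write #, move +1, go to D
D | 1###[#]__   read # → write 1, move +1, go to B
B | 1###1[_]_   read _ → write 1, move -1, go to D
D | 1###[1]1_   read 1 → write #, move +1, go to D
D | 1####[1]_   read 1 → write #, move +1, go to D
D | 1#####[_]
No transition is defined for (D, _); M halts in state D.

D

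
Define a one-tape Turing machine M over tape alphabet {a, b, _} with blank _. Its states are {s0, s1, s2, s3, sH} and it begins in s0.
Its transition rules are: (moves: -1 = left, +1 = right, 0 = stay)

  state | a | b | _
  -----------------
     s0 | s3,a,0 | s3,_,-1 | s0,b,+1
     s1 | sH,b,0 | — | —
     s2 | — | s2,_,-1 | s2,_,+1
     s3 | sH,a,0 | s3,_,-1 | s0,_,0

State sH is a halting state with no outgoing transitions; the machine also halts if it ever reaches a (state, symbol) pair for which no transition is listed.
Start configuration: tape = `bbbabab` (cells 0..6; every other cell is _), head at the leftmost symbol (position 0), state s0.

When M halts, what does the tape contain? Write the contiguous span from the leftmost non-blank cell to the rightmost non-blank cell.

bbbbbbabab

state=s0 head=0 tape=___[b]bbabab   (s0,b)→(s3,_,-1)
state=s3 head=-1 tape=__[_]_bbabab   (s3,_)→(s0,_,0)
state=s0 head=-1 tape=__[_]_bbabab   (s0,_)→(s0,b,+1)
state=s0 head=0 tape=__b[_]bbabab   (s0,_)→(s0,b,+1)
state=s0 head=1 tape=__bb[b]babab   (s0,b)→(s3,_,-1)
state=s3 head=0 tape=__b[b]_babab   (s3,b)→(s3,_,-1)
state=s3 head=-1 tape=__[b]__babab   (s3,b)→(s3,_,-1)
state=s3 head=-2 tape=_[_]___babab   (s3,_)→(s0,_,0)
state=s0 head=-2 tape=_[_]___babab   (s0,_)→(s0,b,+1)
state=s0 head=-1 tape=_b[_]__babab   (s0,_)→(s0,b,+1)
state=s0 head=0 tape=_bb[_]_babab   (s0,_)→(s0,b,+1)
state=s0 head=1 tape=_bbb[_]babab   (s0,_)→(s0,b,+1)
state=s0 head=2 tape=_bbbb[b]abab   (s0,b)→(s3,_,-1)
state=s3 head=1 tape=_bbb[b]_abab   (s3,b)→(s3,_,-1)
state=s3 head=0 tape=_bb[b]__abab   (s3,b)→(s3,_,-1)
state=s3 head=-1 tape=_b[b]___abab   (s3,b)→(s3,_,-1)
state=s3 head=-2 tape=_[b]____abab   (s3,b)→(s3,_,-1)
state=s3 head=-3 tape=[_]_____abab   (s3,_)→(s0,_,0)
state=s0 head=-3 tape=[_]_____abab   (s0,_)→(s0,b,+1)
state=s0 head=-2 tape=b[_]____abab   (s0,_)→(s0,b,+1)
state=s0 head=-1 tape=bb[_]___abab   (s0,_)→(s0,b,+1)
state=s0 head=0 tape=bbb[_]__abab   (s0,_)→(s0,b,+1)
state=s0 head=1 tape=bbbb[_]_abab   (s0,_)→(s0,b,+1)
state=s0 head=2 tape=bbbbb[_]abab   (s0,_)→(s0,b,+1)
state=s0 head=3 tape=bbbbbb[a]bab   (s0,a)→(s3,a,0)
state=s3 head=3 tape=bbbbbb[a]bab   (s3,a)→(sH,a,0)
state=sH head=3 tape=bbbbbb[a]bab
The non-blank tape span at halt is bbbbbbabab.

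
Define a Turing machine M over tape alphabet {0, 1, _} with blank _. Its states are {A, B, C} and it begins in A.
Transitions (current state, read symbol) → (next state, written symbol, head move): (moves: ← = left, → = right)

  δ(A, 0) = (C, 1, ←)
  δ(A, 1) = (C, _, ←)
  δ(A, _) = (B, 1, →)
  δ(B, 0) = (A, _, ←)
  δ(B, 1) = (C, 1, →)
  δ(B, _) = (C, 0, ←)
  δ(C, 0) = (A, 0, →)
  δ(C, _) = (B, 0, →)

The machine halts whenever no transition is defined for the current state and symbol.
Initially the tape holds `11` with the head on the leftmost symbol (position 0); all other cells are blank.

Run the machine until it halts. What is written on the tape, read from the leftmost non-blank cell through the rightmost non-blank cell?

state=A head=0 tape=_[1]1___   (A,1)→(C,_,←)
state=C head=-1 tape=[_]_1___   (C,_)→(B,0,→)
state=B head=0 tape=0[_]1___   (B,_)→(C,0,←)
state=C head=-1 tape=[0]01___   (C,0)→(A,0,→)
state=A head=0 tape=0[0]1___   (A,0)→(C,1,←)
state=C head=-1 tape=[0]11___   (C,0)→(A,0,→)
state=A head=0 tape=0[1]1___   (A,1)→(C,_,←)
state=C head=-1 tape=[0]_1___   (C,0)→(A,0,→)
state=A head=0 tape=0[_]1___   (A,_)→(B,1,→)
state=B head=1 tape=01[1]___   (B,1)→(C,1,→)
state=C head=2 tape=011[_]__   (C,_)→(B,0,→)
state=B head=3 tape=0110[_]_   (B,_)→(C,0,←)
state=C head=2 tape=011[0]0_   (C,0)→(A,0,→)
state=A head=3 tape=0110[0]_   (A,0)→(C,1,←)
state=C head=2 tape=011[0]1_   (C,0)→(A,0,→)
state=A head=3 tape=0110[1]_   (A,1)→(C,_,←)
state=C head=2 tape=011[0]__   (C,0)→(A,0,→)
state=A head=3 tape=0110[_]_   (A,_)→(B,1,→)
state=B head=4 tape=01101[_]   (B,_)→(C,0,←)
state=C head=3 tape=0110[1]0
The non-blank tape span at halt is 011010.

011010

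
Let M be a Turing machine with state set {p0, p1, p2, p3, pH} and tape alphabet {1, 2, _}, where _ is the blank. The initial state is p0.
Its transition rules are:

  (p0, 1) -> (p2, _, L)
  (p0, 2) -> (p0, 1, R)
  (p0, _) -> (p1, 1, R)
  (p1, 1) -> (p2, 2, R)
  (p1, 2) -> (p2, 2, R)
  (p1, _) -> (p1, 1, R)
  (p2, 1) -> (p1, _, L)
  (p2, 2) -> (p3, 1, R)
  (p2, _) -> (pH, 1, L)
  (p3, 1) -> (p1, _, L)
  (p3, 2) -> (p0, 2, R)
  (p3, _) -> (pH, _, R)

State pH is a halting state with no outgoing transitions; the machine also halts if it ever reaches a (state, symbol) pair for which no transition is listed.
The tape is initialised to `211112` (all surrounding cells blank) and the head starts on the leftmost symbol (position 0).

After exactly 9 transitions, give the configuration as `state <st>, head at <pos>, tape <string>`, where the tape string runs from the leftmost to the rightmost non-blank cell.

state=p0 head=0 tape=_[2]11112   (p0,2)→(p0,1,R)
state=p0 head=1 tape=_1[1]1112   (p0,1)→(p2,_,L)
state=p2 head=0 tape=_[1]_1112   (p2,1)→(p1,_,L)
state=p1 head=-1 tape=[_]__1112   (p1,_)→(p1,1,R)
state=p1 head=0 tape=1[_]_1112   (p1,_)→(p1,1,R)
state=p1 head=1 tape=11[_]1112   (p1,_)→(p1,1,R)
state=p1 head=2 tape=111[1]112   (p1,1)→(p2,2,R)
state=p2 head=3 tape=1112[1]12   (p2,1)→(p1,_,L)
state=p1 head=2 tape=111[2]_12   (p1,2)→(p2,2,R)
state=p2 head=3 tape=1112[_]12
After 9 steps: state p2, head at 3, tape 1112_12.

state p2, head at 3, tape 1112_12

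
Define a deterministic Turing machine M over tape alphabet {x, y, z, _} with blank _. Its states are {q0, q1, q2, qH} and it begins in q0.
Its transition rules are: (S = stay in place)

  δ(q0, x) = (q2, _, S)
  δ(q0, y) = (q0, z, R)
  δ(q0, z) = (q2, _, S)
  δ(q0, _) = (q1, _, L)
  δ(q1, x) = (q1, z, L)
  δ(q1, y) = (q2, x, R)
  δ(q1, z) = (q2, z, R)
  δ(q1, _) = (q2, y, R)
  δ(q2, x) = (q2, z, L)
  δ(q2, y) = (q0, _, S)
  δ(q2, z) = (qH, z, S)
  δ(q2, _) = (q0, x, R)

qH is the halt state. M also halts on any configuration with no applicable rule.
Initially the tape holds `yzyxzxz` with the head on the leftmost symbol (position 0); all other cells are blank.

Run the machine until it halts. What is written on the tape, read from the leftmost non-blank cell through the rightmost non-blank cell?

q0 | [y]zyxzxz_   read y → write z, move R, go to q0
q0 | z[z]yxzxz_   read z → write _, move S, go to q2
q2 | z[_]yxzxz_   read _ → write x, move R, go to q0
q0 | zx[y]xzxz_   read y → write z, move R, go to q0
q0 | zxz[x]zxz_   read x → write _, move S, go to q2
q2 | zxz[_]zxz_   read _ → write x, move R, go to q0
q0 | zxzx[z]xz_   read z → write _, move S, go to q2
q2 | zxzx[_]xz_   read _ → write x, move R, go to q0
q0 | zxzxx[x]z_   read x → write _, move S, go to q2
q2 | zxzxx[_]z_   read _ → write x, move R, go to q0
q0 | zxzxxx[z]_   read z → write _, move S, go to q2
q2 | zxzxxx[_]_   read _ → write x, move R, go to q0
q0 | zxzxxxx[_]   read _ → write _, move L, go to q1
q1 | zxzxxx[x]_   read x → write z, move L, go to q1
q1 | zxzxx[x]z_   read x → write z, move L, go to q1
q1 | zxzx[x]zz_   read x → write z, move L, go to q1
q1 | zxz[x]zzz_   read x → write z, move L, go to q1
q1 | zx[z]zzzz_   read z → write z, move R, go to q2
q2 | zxz[z]zzz_   read z → write z, move S, go to qH
qH | zxz[z]zzz_
The non-blank tape span at halt is zxzzzzz.

zxzzzzz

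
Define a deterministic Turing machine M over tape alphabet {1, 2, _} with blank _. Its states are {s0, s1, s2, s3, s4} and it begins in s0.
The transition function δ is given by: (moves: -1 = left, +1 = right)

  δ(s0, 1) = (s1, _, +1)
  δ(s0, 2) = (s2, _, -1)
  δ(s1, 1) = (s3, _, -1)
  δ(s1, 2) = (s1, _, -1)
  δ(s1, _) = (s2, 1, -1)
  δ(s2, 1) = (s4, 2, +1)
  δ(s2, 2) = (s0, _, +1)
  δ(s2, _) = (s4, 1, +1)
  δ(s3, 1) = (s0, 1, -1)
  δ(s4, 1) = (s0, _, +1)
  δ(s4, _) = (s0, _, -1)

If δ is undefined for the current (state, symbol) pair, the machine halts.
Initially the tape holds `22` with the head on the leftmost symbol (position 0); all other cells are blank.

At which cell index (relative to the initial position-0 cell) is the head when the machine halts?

2

state=s0 head=0 tape=_[2]2_   (s0,2)→(s2,_,-1)
state=s2 head=-1 tape=[_]_2_   (s2,_)→(s4,1,+1)
state=s4 head=0 tape=1[_]2_   (s4,_)→(s0,_,-1)
state=s0 head=-1 tape=[1]_2_   (s0,1)→(s1,_,+1)
state=s1 head=0 tape=_[_]2_   (s1,_)→(s2,1,-1)
state=s2 head=-1 tape=[_]12_   (s2,_)→(s4,1,+1)
state=s4 head=0 tape=1[1]2_   (s4,1)→(s0,_,+1)
state=s0 head=1 tape=1_[2]_   (s0,2)→(s2,_,-1)
state=s2 head=0 tape=1[_]__   (s2,_)→(s4,1,+1)
state=s4 head=1 tape=11[_]_   (s4,_)→(s0,_,-1)
state=s0 head=0 tape=1[1]__   (s0,1)→(s1,_,+1)
state=s1 head=1 tape=1_[_]_   (s1,_)→(s2,1,-1)
state=s2 head=0 tape=1[_]1_   (s2,_)→(s4,1,+1)
state=s4 head=1 tape=11[1]_   (s4,1)→(s0,_,+1)
state=s0 head=2 tape=11_[_]
At halt the head is at cell 2.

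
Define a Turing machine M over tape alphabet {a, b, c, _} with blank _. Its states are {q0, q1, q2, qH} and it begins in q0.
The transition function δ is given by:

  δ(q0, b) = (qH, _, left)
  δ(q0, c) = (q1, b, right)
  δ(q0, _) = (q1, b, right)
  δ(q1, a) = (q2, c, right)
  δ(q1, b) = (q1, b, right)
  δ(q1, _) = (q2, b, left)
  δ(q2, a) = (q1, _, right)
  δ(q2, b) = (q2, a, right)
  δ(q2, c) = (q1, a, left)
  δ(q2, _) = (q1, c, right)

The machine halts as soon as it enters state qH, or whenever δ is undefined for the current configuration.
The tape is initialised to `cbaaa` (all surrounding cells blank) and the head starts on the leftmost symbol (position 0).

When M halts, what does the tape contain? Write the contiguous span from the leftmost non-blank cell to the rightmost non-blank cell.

bbc_cab

state=q0 head=0 tape=[c]baaa__   (q0,c)→(q1,b,right)
state=q1 head=1 tape=b[b]aaa__   (q1,b)→(q1,b,right)
state=q1 head=2 tape=bb[a]aa__   (q1,a)→(q2,c,right)
state=q2 head=3 tape=bbc[a]a__   (q2,a)→(q1,_,right)
state=q1 head=4 tape=bbc_[a]__   (q1,a)→(q2,c,right)
state=q2 head=5 tape=bbc_c[_]_   (q2,_)→(q1,c,right)
state=q1 head=6 tape=bbc_cc[_]   (q1,_)→(q2,b,left)
state=q2 head=5 tape=bbc_c[c]b   (q2,c)→(q1,a,left)
state=q1 head=4 tape=bbc_[c]ab
The non-blank tape span at halt is bbc_cab.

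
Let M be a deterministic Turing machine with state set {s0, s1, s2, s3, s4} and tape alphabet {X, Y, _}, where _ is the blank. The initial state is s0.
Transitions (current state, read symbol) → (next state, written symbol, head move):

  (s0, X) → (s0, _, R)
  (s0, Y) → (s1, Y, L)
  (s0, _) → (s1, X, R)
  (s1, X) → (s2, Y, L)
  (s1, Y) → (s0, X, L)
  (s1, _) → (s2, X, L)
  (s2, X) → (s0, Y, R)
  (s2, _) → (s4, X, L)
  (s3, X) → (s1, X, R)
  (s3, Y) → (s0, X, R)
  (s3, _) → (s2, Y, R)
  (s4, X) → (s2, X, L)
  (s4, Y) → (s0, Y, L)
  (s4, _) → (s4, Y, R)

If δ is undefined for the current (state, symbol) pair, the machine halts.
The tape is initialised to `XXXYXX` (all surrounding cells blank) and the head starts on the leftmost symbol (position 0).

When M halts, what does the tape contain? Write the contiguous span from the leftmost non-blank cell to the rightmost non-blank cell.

YXXYXX

s0 | [X]XXYXX   read X → write _, move R, go to s0
s0 | _[X]XYXX   read X → write _, move R, go to s0
s0 | __[X]YXX   read X → write _, move R, go to s0
s0 | ___[Y]XX   read Y → write Y, move L, go to s1
s1 | __[_]YXX   read _ → write X, move L, go to s2
s2 | _[_]XYXX   read _ → write X, move L, go to s4
s4 | [_]XXYXX   read _ → write Y, move R, go to s4
s4 | Y[X]XYXX   read X → write X, move L, go to s2
s2 | [Y]XXYXX
The non-blank tape span at halt is YXXYXX.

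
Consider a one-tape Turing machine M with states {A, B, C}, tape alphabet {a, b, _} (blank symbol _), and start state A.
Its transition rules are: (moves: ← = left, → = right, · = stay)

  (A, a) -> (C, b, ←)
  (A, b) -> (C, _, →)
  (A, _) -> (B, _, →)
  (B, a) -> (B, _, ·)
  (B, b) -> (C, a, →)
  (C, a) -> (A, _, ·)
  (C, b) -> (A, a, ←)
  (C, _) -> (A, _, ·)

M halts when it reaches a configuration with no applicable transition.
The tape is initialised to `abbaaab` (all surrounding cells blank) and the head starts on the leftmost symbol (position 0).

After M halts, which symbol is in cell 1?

_

A | _[a]bbaaab   read a → write b, move ←, go to C
C | [_]bbbaaab   read _ → write _, move ·, go to A
A | [_]bbbaaab   read _ → write _, move →, go to B
B | _[b]bbaaab   read b → write a, move →, go to C
C | _a[b]baaab   read b → write a, move ←, go to A
A | _[a]abaaab   read a → write b, move ←, go to C
C | [_]babaaab   read _ → write _, move ·, go to A
A | [_]babaaab   read _ → write _, move →, go to B
B | _[b]abaaab   read b → write a, move →, go to C
C | _a[a]baaab   read a → write _, move ·, go to A
A | _a[_]baaab   read _ → write _, move →, go to B
B | _a_[b]aaab   read b → write a, move →, go to C
C | _a_a[a]aab   read a → write _, move ·, go to A
A | _a_a[_]aab   read _ → write _, move →, go to B
B | _a_a_[a]ab   read a → write _, move ·, go to B
B | _a_a_[_]ab
Cell 1 holds _ when M halts.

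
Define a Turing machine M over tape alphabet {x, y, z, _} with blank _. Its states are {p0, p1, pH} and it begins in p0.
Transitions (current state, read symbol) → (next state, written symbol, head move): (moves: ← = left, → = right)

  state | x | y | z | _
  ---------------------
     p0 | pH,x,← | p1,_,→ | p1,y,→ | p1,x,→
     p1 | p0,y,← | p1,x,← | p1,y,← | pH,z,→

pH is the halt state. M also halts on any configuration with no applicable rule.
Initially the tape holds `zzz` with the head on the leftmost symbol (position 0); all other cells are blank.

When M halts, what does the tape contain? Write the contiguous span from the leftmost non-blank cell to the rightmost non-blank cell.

p0 | _[z]zz   read z → write y, move →, go to p1
p1 | _y[z]z   read z → write y, move ←, go to p1
p1 | _[y]yz   read y → write x, move ←, go to p1
p1 | [_]xyz   read _ → write z, move →, go to pH
pH | z[x]yz
The non-blank tape span at halt is zxyz.

zxyz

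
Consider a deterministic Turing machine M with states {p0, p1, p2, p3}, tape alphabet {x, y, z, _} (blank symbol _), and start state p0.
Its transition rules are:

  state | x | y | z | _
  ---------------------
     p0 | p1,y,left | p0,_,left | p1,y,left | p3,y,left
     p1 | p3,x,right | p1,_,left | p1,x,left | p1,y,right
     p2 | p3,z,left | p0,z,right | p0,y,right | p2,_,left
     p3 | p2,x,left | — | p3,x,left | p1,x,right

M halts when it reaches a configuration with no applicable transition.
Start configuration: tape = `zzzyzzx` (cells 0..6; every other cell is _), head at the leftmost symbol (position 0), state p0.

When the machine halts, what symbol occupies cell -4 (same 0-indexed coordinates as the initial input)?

p0 | ____[z]zzyzzx   read z → write y, move left, go to p1
p1 | ___[_]yzzyzzx   read _ → write y, move right, go to p1
p1 | ___y[y]zzyzzx   read y → write _, move left, go to p1
p1 | ___[y]_zzyzzx   read y → write _, move left, go to p1
p1 | __[_]__zzyzzx   read _ → write y, move right, go to p1
p1 | __y[_]_zzyzzx   read _ → write y, move right, go to p1
p1 | __yy[_]zzyzzx   read _ → write y, move right, go to p1
p1 | __yyy[z]zyzzx   read z → write x, move left, go to p1
p1 | __yy[y]xzyzzx   read y → write _, move left, go to p1
p1 | __y[y]_xzyzzx   read y → write _, move left, go to p1
p1 | __[y]__xzyzzx   read y → write _, move left, go to p1
p1 | _[_]___xzyzzx   read _ → write y, move right, go to p1
p1 | _y[_]__xzyzzx   read _ → write y, move right, go to p1
p1 | _yy[_]_xzyzzx   read _ → write y, move right, go to p1
p1 | _yyy[_]xzyzzx   read _ → write y, move right, go to p1
p1 | _yyyy[x]zyzzx   read x → write x, move right, go to p3
p3 | _yyyyx[z]yzzx   read z → write x, move left, go to p3
p3 | _yyyy[x]xyzzx   read x → write x, move left, go to p2
p2 | _yyy[y]xxyzzx   read y → write z, move right, go to p0
p0 | _yyyz[x]xyzzx   read x → write y, move left, go to p1
p1 | _yyy[z]yxyzzx   read z → write x, move left, go to p1
p1 | _yy[y]xyxyzzx   read y → write _, move left, go to p1
p1 | _y[y]_xyxyzzx   read y → write _, move left, go to p1
p1 | _[y]__xyxyzzx   read y → write _, move left, go to p1
p1 | [_]___xyxyzzx   read _ → write y, move right, go to p1
p1 | y[_]__xyxyzzx   read _ → write y, move right, go to p1
p1 | yy[_]_xyxyzzx   read _ → write y, move right, go to p1
p1 | yyy[_]xyxyzzx   read _ → write y, move right, go to p1
p1 | yyyy[x]yxyzzx   read x → write x, move right, go to p3
p3 | yyyyx[y]xyzzx
Cell -4 holds y when M halts.

y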